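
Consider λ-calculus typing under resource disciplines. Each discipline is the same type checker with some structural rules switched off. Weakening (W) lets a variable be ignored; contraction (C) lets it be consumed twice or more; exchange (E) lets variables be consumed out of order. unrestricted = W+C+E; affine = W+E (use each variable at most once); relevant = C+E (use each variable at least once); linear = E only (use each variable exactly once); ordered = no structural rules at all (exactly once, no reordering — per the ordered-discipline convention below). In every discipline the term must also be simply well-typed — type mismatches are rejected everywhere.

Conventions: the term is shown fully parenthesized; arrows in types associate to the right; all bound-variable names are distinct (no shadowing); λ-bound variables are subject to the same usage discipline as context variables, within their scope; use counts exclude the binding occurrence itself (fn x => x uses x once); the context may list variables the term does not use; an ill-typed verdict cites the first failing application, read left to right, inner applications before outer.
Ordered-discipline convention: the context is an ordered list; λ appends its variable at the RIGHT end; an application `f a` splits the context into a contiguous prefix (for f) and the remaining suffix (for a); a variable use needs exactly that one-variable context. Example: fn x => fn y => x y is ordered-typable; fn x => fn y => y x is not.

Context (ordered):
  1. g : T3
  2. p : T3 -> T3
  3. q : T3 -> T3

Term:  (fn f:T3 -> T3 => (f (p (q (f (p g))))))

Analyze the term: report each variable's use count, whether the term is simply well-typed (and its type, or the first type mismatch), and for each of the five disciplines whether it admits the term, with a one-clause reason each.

variable uses: g ×1, p ×2, q ×1, f [bound] ×2
left-to-right use order: f, p, q, f, p, g
typing: well-typed at (T3 -> T3) -> T3
ordered: ✗, needs contraction — p ×2, f ×2
linear: ✗, needs contraction — p ×2, f ×2
affine: ✗, needs contraction — p ×2, f ×2
relevant: ✓, g, p, q, f: all used, weakening unneeded
unrestricted: ✓, type-checks ((T3 -> T3) -> T3) and nothing is barred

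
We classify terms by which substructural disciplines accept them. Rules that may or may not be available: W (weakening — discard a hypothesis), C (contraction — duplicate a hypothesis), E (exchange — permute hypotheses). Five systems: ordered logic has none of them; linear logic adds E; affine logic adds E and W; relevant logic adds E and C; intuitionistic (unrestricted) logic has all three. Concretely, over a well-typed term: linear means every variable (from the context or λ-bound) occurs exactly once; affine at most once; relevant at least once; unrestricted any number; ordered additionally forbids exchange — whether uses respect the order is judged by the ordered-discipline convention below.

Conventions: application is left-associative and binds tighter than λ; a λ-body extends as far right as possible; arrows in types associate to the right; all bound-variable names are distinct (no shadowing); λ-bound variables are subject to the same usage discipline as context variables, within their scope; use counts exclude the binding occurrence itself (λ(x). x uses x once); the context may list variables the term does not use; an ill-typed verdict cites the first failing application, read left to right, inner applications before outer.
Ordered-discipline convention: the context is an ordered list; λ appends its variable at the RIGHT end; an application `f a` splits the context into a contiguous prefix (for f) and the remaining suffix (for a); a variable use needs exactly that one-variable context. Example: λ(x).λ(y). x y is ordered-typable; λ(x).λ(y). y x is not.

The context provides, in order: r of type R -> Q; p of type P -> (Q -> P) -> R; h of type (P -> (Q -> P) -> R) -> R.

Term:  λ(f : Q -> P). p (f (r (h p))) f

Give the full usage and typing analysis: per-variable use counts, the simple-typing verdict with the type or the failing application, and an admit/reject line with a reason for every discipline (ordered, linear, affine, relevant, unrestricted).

variable uses: r ×1, p ×2, h ×1, f [bound] ×2
uses in reading order: p, f, r, h, p, f
typing: ✓ — (Q -> P) -> R
ordered ✗ (needs contraction — p ×2, f ×2)
linear ✗ (needs contraction — p ×2, f ×2)
affine ✗ (needs contraction — p ×2, f ×2)
relevant ✓ (at least one use each (r, p, h, f))
unrestricted ✓ (well-typed at (Q -> P) -> R; no restrictions here)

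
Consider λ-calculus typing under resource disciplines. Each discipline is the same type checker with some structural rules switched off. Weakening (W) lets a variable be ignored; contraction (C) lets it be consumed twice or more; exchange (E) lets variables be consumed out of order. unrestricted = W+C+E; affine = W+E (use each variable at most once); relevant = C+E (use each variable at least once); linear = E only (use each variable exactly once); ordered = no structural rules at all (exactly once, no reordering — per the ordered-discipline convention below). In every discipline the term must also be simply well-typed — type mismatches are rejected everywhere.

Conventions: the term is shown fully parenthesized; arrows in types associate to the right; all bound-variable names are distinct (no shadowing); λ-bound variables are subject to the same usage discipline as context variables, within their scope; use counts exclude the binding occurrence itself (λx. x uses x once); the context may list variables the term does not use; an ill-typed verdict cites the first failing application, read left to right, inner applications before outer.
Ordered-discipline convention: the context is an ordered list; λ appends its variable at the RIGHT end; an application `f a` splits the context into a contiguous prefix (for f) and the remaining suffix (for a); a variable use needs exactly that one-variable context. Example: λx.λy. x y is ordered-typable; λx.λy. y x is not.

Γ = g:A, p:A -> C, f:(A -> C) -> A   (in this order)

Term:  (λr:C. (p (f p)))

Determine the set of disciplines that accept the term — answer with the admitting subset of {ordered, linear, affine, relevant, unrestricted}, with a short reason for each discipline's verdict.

accepted by: unrestricted
usage: g: 0×, p: 2×, f: 1×, r (bound): 0×
order of uses: p, f, p
typing: well-typed — term : C -> C
ordered: ✗, uses contraction: p ×2; g, r left unused
linear: ✗, uses contraction: p ×2; g, r left unused
affine: ✗, uses contraction: p ×2
relevant: ✗, g, r left unused
unrestricted: ✓, well-typed at C -> C; no restrictions here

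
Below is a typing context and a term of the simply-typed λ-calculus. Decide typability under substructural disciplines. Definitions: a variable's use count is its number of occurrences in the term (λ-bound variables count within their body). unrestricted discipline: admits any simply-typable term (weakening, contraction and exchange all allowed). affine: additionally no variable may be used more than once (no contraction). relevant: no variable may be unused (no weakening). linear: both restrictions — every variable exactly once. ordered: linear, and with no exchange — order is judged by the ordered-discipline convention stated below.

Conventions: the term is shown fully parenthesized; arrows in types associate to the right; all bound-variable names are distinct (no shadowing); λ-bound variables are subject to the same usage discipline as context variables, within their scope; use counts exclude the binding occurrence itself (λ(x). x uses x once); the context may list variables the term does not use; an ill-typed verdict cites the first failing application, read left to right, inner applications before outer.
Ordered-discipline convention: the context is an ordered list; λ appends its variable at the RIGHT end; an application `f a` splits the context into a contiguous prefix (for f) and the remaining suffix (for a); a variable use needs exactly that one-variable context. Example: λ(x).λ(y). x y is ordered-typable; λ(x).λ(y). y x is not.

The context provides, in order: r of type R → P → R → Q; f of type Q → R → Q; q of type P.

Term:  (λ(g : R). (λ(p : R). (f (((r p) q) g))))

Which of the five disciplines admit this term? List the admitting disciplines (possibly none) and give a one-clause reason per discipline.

admitting disciplines: linear, affine, relevant, unrestricted
variable uses: r: 1, f: 1, q: 1, g [bound]: 1, p [bound]: 1
left-to-right use order: f, r, p, q, g
typing: ✓ — R → R → R → Q
ordered ✗ (needs exchange: uses follow f, r, p, q, g)
linear ✓ (each of r, f, q, g, p used exactly once)
affine ✓ (at most one use each (r, f, q, g, p))
relevant ✓ (r, f, q, g, p: all used, weakening unneeded)
unrestricted ✓ (typability at R → R → R → Q is all that's needed)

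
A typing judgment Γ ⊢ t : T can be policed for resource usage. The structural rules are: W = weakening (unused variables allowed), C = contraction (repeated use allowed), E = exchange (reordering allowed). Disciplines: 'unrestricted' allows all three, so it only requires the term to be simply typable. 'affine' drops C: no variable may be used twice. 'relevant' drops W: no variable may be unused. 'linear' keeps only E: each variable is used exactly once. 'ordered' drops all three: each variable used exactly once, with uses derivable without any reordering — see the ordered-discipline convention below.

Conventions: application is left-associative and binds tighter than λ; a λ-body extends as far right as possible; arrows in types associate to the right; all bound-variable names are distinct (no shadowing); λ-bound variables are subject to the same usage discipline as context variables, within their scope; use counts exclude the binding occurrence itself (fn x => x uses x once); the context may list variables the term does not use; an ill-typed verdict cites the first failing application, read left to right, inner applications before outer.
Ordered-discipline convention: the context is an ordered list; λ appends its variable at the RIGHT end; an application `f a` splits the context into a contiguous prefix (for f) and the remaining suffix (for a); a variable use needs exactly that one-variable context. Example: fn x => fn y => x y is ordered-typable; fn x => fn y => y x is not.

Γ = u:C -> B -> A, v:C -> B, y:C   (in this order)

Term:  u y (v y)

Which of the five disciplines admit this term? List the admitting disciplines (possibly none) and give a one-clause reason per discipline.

admitted in: relevant, unrestricted
use counts: u: 1; v: 1; y: 2
uses in reading order: u, y, v, y
typing: ✓ — A
ordered: ✗ — uses contraction: y ×2
linear: ✗ — uses contraction: y ×2
affine: ✗ — uses contraction: y ×2
relevant: ✓ — none of u, v, y goes unused
unrestricted: ✓ — type-checks (A) and nothing is barred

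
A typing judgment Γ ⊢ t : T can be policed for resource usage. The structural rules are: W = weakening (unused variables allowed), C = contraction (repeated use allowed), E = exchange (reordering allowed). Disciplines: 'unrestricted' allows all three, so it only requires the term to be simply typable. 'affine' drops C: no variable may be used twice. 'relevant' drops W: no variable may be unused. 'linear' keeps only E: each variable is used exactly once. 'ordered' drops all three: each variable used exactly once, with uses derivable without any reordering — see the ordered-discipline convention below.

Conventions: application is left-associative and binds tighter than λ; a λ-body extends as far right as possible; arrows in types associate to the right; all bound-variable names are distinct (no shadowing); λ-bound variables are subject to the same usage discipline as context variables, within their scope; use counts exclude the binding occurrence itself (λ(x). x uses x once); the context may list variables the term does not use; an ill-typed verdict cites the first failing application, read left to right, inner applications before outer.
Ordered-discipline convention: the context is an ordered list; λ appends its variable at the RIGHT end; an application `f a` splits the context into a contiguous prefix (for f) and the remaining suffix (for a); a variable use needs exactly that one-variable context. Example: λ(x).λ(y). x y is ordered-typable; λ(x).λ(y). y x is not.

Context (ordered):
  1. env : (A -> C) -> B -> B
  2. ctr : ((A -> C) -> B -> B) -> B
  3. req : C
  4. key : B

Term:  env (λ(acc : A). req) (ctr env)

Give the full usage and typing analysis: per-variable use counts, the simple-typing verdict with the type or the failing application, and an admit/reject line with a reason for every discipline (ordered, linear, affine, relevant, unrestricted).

counts: env: 2×; ctr: 1×; req: 1×; key: 0×; acc [bound]: 0×
use order (left to right): env, req, ctr, env
typing: well-typed at B
ordered: ✗ — needs contraction — env ×2; needs weakening: key, acc unused
linear: ✗ — needs contraction — env ×2; needs weakening: key, acc unused
affine: ✗ — needs contraction — env ×2
relevant: ✗ — needs weakening: key, acc unused
unrestricted: ✓ — type-checks (B) and nothing is barred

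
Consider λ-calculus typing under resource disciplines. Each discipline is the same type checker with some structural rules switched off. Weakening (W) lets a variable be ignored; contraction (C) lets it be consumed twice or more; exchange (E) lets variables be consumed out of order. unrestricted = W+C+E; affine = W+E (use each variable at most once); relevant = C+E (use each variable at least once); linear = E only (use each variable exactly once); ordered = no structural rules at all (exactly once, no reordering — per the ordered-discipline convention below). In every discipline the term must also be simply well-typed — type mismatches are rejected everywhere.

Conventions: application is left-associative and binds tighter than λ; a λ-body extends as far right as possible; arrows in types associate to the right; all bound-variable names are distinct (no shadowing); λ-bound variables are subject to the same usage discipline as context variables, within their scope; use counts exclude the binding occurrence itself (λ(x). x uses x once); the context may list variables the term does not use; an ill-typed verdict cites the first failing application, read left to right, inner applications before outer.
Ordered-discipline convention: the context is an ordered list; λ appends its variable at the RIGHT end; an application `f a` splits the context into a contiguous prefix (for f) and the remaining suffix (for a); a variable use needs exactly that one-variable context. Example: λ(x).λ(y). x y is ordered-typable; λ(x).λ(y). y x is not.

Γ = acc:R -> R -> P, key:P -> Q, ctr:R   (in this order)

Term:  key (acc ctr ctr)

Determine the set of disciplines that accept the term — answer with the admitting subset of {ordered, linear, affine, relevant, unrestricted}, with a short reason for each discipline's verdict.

admitted by: relevant, unrestricted
use counts: acc ×1, key ×1, ctr ×2
use order (left to right): key, acc, ctr, ctr
typing: well-typed at Q
ordered: ✗ — ctr ×2 used more than once (contraction)
linear: ✗ — ctr ×2 used more than once (contraction)
affine: ✗ — ctr ×2 used more than once (contraction)
relevant: ✓ — at least one use each (acc, key, ctr)
unrestricted: ✓ — well-typed at Q; no restrictions here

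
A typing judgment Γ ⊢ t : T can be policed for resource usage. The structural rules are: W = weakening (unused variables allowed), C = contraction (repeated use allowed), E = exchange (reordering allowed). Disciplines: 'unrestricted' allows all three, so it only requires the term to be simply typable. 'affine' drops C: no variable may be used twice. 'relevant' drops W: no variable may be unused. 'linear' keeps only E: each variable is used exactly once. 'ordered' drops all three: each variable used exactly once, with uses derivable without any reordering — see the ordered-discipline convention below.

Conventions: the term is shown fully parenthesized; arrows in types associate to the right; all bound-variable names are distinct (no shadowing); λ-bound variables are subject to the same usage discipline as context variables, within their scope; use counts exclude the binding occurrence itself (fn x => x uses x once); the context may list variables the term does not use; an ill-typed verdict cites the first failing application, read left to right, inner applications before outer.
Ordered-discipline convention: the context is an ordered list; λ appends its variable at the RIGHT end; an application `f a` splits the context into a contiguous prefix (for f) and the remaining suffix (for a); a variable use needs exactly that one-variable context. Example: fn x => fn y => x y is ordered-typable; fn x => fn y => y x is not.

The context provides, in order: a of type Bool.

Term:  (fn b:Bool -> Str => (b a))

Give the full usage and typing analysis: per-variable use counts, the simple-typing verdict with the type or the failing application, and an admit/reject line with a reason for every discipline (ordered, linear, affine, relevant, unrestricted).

use counts: a: 1×, b [bound]: 1×
uses in reading order: b, a
typing: the term checks, with type (Bool -> Str) -> Str
ordered: ✗ — needs exchange: uses follow b, a
linear: ✓ — exactly-once usage across a, b
affine: ✓ — a, b: no repeats, contraction unneeded
relevant: ✓ — at least one use each (a, b)
unrestricted: ✓ — simply typable at (Bool -> Str) -> Str; W, C, E all held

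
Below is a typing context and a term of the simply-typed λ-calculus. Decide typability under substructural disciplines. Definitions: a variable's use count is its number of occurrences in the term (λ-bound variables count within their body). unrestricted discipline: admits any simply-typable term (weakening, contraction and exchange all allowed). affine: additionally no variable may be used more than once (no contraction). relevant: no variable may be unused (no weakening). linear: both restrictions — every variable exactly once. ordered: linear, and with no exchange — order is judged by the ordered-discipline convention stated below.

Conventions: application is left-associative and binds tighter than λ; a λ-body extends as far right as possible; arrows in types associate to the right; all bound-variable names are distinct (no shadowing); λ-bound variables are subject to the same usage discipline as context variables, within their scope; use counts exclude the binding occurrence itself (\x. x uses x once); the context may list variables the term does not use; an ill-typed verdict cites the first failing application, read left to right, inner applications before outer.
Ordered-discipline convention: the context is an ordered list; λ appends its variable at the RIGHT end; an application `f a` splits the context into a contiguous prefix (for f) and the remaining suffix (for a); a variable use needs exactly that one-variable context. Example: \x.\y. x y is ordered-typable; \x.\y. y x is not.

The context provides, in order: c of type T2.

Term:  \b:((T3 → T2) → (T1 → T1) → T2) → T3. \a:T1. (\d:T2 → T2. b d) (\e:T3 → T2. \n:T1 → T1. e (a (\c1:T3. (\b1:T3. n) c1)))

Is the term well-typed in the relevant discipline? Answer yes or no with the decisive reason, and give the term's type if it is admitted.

no — fails simple typing
counts: c=0; b [bound]=1; a [bound]=1; d [bound]=1; e [bound]=1; n [bound]=1; c1 [bound]=1; b1 [bound]=0
left-to-right use order: b, d, e, a, n, c1
typing: ill-typed: an argument T2 → T2 mismatches the expected (T3 → T2) → (T1 → T1) → T2
per-discipline verdicts: ordered ✗ | linear ✗ | affine ✗ | relevant ✗ | unrestricted ✗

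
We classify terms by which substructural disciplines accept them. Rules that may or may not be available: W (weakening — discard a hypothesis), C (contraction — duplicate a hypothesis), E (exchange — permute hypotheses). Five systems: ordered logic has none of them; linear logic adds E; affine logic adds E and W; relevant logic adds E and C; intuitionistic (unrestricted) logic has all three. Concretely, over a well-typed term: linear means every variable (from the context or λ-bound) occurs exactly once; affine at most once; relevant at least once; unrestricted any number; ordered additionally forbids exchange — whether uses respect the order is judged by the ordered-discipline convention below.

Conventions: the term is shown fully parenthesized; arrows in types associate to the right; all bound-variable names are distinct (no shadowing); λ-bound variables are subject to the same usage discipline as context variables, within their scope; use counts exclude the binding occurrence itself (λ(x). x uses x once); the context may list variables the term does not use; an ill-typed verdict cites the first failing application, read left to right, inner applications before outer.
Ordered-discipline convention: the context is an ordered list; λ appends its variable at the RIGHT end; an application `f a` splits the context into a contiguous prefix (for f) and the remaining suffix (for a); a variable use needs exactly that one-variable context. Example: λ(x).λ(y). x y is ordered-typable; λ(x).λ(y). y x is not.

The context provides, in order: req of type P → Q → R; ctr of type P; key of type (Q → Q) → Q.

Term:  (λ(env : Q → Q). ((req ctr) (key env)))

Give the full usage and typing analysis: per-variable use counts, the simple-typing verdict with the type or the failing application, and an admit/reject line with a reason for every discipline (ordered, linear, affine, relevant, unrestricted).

variable uses: req=1; ctr=1; key=1; env [bound]=1
uses in reading order: req, ctr, key, env
typing: ✓ — (Q → Q) → R
ordered: ✓, one use each (req, ctr, key, env); ordered split holds
linear: ✓, exactly-once usage across req, ctr, key, env
affine: ✓, req, ctr, key, env: no repeats, contraction unneeded
relevant: ✓, none of req, ctr, key, env goes unused
unrestricted: ✓, typability at (Q → Q) → R is all that's needed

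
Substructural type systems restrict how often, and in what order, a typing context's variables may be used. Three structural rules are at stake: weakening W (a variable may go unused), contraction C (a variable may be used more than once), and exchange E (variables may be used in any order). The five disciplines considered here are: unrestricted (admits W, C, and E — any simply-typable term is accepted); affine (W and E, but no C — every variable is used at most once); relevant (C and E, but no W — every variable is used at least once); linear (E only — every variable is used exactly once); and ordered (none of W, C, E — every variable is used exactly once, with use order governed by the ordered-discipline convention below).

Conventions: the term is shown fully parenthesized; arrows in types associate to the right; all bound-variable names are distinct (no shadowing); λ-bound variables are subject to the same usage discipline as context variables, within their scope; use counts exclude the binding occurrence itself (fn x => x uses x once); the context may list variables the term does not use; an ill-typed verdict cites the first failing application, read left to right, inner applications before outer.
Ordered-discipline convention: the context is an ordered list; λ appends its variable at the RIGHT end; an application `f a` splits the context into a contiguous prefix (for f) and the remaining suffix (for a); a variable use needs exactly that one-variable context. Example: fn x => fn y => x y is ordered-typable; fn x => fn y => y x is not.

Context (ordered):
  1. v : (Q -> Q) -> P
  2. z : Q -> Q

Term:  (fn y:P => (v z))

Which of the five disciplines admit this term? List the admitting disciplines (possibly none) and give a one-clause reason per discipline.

admitting disciplines: affine, unrestricted
counts: v: 1×, z: 1×, y (λ-bound): 0×
left-to-right use order: v, z
typing: the term checks, with type P -> P
ordered: ✗, y never used (weakening)
linear: ✗, y never used (weakening)
affine: ✓, none of v, z, y used more than once
relevant: ✗, y never used (weakening)
unrestricted: ✓, well-typed at P -> P; no restrictions here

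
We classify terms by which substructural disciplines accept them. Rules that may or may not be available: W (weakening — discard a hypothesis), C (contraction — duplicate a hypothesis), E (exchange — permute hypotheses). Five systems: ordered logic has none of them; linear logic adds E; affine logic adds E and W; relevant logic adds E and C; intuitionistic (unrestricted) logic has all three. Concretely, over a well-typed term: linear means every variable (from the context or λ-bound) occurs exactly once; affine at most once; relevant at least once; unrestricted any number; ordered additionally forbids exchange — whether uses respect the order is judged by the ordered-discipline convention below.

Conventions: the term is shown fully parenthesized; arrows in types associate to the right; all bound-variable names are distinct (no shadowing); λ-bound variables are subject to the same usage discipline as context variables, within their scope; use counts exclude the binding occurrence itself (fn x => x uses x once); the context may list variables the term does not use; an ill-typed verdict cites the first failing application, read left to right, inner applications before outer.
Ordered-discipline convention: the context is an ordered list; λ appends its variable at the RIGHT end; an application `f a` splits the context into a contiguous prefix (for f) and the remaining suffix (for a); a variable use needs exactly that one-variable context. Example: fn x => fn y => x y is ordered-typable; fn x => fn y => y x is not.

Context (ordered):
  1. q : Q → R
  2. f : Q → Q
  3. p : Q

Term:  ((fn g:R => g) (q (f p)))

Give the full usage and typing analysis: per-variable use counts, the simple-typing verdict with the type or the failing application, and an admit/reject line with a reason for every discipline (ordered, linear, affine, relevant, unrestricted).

use counts: q ×1, f ×1, p ×1, g (λ-bound) ×1
use order (left to right): g, q, f, p
typing: well-typed — term : R
ordered: ✓ — q, f, p, g once each; derivable with no W/C/E
linear: ✓ — exactly-once usage across q, f, p, g
affine: ✓ — q, f, p, g: no repeats, contraction unneeded
relevant: ✓ — q, f, p, g: all used, weakening unneeded
unrestricted: ✓ — well-typed at R; no restrictions here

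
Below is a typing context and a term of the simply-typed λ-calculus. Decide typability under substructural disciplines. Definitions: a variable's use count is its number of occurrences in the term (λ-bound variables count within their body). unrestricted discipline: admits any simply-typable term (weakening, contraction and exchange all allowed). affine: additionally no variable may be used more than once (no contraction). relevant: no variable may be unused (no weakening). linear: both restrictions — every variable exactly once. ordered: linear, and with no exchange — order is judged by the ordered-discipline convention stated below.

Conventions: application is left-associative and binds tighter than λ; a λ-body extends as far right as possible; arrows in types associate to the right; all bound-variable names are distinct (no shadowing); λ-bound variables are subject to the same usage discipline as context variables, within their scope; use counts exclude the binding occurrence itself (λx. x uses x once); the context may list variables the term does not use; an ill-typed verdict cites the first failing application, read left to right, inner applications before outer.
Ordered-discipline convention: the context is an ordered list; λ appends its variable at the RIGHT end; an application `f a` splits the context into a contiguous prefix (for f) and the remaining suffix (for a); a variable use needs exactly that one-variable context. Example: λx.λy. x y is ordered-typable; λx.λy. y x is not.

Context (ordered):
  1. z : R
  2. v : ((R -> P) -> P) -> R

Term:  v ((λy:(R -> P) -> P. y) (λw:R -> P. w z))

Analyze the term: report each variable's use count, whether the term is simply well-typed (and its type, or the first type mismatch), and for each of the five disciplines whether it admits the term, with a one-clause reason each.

variable uses: z ×1; v ×1; y [bound] ×1; w [bound] ×1
uses in reading order: v, y, w, z
typing: well-typed — term : R
ordered: ✗ — no contiguous prefix/suffix split fits v, y, w, z
linear: ✓ — each of z, v, y, w used exactly once
affine: ✓ — z, v, y, w: no repeats, contraction unneeded
relevant: ✓ — every one of z, v, y, w appears
unrestricted: ✓ — typability at R is all that's needed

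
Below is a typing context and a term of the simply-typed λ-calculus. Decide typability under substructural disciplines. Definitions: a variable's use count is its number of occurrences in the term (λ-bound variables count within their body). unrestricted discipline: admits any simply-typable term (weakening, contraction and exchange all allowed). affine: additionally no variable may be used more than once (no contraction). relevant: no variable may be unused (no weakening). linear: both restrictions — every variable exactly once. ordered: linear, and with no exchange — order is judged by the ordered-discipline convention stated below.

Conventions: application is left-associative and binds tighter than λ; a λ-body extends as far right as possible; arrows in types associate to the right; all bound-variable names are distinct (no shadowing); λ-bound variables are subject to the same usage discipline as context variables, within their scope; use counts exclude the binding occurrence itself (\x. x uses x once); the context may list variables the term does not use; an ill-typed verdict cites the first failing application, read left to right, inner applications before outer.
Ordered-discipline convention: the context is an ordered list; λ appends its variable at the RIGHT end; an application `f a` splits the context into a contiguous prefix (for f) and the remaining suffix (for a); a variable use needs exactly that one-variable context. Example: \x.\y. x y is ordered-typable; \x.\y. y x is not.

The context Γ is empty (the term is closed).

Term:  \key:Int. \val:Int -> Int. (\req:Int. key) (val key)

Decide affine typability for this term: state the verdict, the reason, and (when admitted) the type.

no — needs contraction — key ×2
counts: key (bound)=2; val (bound)=1; req (bound)=0
use order (left to right): key, val, key
typing: well-typed at Int -> (Int -> Int) -> Int
all disciplines: ordered ✗; linear ✗; affine ✗; relevant ✗; unrestricted ✓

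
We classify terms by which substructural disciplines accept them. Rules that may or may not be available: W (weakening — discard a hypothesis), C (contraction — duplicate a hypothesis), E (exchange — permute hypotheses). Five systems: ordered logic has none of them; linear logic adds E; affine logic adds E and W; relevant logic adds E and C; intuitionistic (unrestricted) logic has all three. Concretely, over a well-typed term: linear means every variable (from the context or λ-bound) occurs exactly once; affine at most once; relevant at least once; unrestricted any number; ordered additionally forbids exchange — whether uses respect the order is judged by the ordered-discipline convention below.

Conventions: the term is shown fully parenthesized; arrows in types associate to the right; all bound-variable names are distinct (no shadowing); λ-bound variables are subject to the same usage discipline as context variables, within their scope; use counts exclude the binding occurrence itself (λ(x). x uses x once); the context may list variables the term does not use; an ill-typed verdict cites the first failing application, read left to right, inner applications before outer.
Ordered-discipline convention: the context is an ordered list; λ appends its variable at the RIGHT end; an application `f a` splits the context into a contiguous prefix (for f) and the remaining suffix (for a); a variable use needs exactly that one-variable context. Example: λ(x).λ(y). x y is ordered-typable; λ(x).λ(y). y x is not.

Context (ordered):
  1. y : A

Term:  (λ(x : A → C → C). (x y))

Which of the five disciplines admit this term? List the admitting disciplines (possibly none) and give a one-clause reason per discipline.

accepted by: linear, affine, relevant, unrestricted
variable uses: y: 1×, x (bound): 1×
left-to-right use order: x, y
typing: well-typed — term : (A → C → C) → C → C
ordered: ✗ — no ordered split (uses run x, y)
linear: ✓ — single use per variable (y, x)
affine: ✓ — y, x: no repeats, contraction unneeded
relevant: ✓ — y, x: all used, weakening unneeded
unrestricted: ✓ — well-typed at (A → C → C) → C → C; no restrictions here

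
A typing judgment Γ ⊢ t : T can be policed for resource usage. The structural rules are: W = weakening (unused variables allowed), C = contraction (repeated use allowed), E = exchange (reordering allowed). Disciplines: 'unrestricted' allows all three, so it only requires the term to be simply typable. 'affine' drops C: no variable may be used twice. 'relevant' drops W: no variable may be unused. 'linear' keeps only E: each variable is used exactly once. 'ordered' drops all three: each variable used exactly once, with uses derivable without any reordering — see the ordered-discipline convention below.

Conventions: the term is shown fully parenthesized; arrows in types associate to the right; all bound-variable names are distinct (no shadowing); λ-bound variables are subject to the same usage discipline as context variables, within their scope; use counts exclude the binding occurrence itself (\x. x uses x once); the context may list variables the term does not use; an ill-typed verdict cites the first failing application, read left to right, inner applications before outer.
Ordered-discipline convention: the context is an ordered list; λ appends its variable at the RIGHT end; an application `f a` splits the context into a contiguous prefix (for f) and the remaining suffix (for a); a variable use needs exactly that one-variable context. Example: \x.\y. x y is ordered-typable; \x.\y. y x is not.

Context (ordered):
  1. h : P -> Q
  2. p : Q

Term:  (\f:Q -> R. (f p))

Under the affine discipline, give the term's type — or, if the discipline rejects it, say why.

term : (Q -> R) -> R
variable uses: h ×0; p ×1; f [bound] ×1
use order (left to right): f, p
typing: well-typed — term : (Q -> R) -> R
across the five disciplines: ordered ✗; linear ✗; affine ✓; relevant ✗; unrestricted ✓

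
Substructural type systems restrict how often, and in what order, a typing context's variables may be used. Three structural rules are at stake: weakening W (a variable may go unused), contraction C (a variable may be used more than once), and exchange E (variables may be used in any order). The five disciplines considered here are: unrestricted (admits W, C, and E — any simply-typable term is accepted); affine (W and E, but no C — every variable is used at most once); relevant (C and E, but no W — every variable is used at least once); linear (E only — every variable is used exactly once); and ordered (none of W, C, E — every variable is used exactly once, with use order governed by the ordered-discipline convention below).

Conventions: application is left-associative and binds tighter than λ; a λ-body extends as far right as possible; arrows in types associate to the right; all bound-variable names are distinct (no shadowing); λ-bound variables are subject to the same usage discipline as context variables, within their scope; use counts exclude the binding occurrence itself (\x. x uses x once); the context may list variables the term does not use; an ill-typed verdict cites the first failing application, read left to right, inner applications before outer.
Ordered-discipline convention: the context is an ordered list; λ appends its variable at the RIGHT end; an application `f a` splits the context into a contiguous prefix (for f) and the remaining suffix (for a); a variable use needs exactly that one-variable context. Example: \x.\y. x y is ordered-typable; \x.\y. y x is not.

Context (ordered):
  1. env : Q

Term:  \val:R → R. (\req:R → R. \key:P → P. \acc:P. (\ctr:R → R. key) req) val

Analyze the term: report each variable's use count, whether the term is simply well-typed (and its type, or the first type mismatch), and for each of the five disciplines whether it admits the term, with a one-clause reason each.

counts: env ×0; val (λ-bound) ×1; req (λ-bound) ×1; key (λ-bound) ×1; acc (λ-bound) ×0; ctr (λ-bound) ×0
order of uses: key, req, val
typing: well-typed — term : (R → R) → (P → P) → P → P → P
ordered ✗ (unused: env, acc, ctr — weakening required)
linear ✗ (unused: env, acc, ctr — weakening required)
affine ✓ (none of env, val, req, key, acc, ctr used more than once)
relevant ✗ (unused: env, acc, ctr — weakening required)
unrestricted ✓ (type-checks ((R → R) → (P → P) → P → P → P) and nothing is barred)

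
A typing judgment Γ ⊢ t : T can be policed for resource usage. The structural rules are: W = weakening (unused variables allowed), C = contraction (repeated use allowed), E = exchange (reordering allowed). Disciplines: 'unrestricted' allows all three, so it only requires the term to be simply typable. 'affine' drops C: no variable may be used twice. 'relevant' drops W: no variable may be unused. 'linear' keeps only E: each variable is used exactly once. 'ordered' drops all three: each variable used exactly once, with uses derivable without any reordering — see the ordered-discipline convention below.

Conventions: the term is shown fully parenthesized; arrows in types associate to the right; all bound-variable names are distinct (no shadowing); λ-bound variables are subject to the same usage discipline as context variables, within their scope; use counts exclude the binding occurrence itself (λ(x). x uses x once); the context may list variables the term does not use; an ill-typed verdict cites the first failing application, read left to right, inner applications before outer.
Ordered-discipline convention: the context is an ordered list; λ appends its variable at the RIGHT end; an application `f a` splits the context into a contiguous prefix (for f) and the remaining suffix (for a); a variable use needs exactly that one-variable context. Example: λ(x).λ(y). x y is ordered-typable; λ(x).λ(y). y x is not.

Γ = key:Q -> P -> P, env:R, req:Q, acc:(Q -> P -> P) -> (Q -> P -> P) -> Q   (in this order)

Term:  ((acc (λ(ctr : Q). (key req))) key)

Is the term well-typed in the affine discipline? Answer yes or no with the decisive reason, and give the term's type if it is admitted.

no — key ×2 used more than once (contraction)
variable uses: key: 2; env: 0; req: 1; acc: 1; ctr (bound): 0
uses in reading order: acc, key, req, key
typing: the term checks, with type Q
all disciplines: ordered ✗; linear ✗; affine ✗; relevant ✗; unrestricted ✓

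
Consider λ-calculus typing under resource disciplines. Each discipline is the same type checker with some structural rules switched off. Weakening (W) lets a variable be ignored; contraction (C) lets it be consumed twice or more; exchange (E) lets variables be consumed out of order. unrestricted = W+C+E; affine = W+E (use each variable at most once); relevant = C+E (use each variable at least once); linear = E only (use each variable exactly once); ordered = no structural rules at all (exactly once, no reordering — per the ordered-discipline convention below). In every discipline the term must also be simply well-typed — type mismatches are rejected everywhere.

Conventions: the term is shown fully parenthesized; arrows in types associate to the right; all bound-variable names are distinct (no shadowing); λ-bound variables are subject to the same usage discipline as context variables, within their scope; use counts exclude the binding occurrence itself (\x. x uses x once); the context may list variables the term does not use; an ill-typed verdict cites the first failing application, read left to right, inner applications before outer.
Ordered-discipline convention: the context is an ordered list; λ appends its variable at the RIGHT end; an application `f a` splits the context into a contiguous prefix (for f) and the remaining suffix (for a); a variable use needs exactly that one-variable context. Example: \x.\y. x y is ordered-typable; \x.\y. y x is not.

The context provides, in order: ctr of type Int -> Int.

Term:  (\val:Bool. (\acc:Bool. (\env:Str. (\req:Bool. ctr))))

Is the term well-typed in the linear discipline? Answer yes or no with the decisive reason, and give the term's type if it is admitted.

no — unused: val, acc, env, req — weakening required
usage: ctr: 1; val [bound]: 0; acc [bound]: 0; env [bound]: 0; req [bound]: 0
uses in reading order: ctr
typing: the term checks, with type Bool -> Bool -> Str -> Bool -> Int -> Int
across the five disciplines: ordered ✗ | linear ✗ | affine ✓ | relevant ✗ | unrestricted ✓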